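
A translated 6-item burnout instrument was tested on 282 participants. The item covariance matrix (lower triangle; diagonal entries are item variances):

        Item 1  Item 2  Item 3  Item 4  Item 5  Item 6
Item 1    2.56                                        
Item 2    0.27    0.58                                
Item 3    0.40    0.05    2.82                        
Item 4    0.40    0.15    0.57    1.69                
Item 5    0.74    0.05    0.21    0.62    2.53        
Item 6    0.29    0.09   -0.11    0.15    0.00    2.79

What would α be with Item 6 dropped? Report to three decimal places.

Remaining items: Item 1, Item 2, Item 3, Item 4, Item 5 (k = 5).
Σσ²ᵢ = 2.56 + 0.58 + 2.82 + 1.69 + 2.53 = 10.18
Var(T) = 10.18 + 2 × 3.46 = 17.10
α (item deleted) = (5/4)·(1 − 10.18/17.10) = 0.506

α = 0.506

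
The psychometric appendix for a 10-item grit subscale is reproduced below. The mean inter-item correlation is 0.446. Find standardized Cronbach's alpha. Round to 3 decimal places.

α = 0.890

Standardized α = k·r̄ / (1 + (k−1)·r̄) = 10 × 0.446 / (1 + 9 × 0.446)
  = 4.4600 / 5.0140 = 0.890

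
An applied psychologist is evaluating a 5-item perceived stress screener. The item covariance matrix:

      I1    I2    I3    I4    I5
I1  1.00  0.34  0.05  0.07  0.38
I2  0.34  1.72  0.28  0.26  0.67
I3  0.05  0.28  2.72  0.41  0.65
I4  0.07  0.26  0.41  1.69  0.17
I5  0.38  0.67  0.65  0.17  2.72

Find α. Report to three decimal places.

Σσ²ᵢ = 1.00 + 1.72 + 2.72 + 1.69 + 2.72 = 9.85
Sum of the distinct covariances = 3.28
σ²_total = 9.85 + 2 × 3.28 = 16.41
α = (k/(k−1))·(1 − Σσ²ᵢ/σ²_total) = (5/4)·(1 − 9.85/16.41) = 0.500

α = 0.500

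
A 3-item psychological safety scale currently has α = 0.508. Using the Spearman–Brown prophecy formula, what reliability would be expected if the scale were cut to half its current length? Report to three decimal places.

predicted reliability = 0.340

Length factor m = 1/2
α' = m·α / (1 − (1−m)·α)
   = 1/2 × 0.508 / (1 − (1 − 1/2) × 0.508)
   = 0.2540 / 0.7460 = 0.340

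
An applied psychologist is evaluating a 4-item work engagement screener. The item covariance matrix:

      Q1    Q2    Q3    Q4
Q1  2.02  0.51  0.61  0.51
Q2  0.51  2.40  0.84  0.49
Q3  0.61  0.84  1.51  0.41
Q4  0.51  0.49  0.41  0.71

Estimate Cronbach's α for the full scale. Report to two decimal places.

α = 0.67

Σσ²ᵢ = 2.02 + 2.40 + 1.51 + 0.71 = 6.64
Σ_{i<j} σ_ij = 3.37
Var(T) = 6.64 + 2 × 3.37 = 13.38
α = (k/(k−1))·(1 − Σσ²ᵢ/Var(T)) = (4/3)·(1 − 6.64/13.38) = 0.67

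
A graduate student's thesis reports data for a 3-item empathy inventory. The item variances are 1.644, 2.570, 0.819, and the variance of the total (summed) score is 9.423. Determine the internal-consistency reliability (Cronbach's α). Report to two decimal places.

sum of item variances = 1.644 + 2.570 + 0.819 = 5.033
α = (k/(k−1))·(1 − sum of item variances/σ²_total) = (3/2)·(1 − 5.033/9.423) = 0.70

α = 0.70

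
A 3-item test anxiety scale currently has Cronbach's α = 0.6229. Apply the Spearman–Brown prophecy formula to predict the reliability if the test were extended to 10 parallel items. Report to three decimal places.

predicted reliability = 0.846

Length factor m = 10/3 = 3.3333
α' = m·α / (1 + (m−1)·α)
   = 10/3 × 0.6229 / (1 + (10/3 − 1) × 0.6229)
   = 2.0763 / 2.4534 = 0.846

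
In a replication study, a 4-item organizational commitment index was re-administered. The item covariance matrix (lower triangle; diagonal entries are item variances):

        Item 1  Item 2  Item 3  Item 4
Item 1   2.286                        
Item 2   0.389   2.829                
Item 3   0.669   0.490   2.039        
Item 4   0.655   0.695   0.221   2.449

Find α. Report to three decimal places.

α = 0.525

ΣVar(i) = 2.286 + 2.829 + 2.039 + 2.449 = 9.603
Sum of the distinct covariances = 3.119
σ²_total = 9.603 + 2 × 3.119 = 15.841
α = (k/(k−1))·(1 − ΣVar(i)/σ²_total) = (4/3)·(1 − 9.603/15.841) = 0.525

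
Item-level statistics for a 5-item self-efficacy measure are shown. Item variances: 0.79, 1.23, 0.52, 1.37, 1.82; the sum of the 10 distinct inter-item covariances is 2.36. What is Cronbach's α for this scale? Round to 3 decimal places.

Σσ²ᵢ = 0.79 + 1.23 + 0.52 + 1.37 + 1.82 = 5.73
Sum of distinct covariances = 2.36
total variance = Σσ²ᵢ + 2·Σcov = 5.73 + 2 × 2.36 = 10.45
α = (5/4)·(1 − 5.73/10.45) = 0.565

α = 0.565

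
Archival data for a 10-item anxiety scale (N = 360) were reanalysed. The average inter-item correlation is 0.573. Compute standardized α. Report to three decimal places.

standardized α = 0.931

Standardized α = k·r̄ / (1 + (k−1)·r̄) = 10 × 0.573 / (1 + 9 × 0.573)
  = 5.7300 / 6.1570 = 0.931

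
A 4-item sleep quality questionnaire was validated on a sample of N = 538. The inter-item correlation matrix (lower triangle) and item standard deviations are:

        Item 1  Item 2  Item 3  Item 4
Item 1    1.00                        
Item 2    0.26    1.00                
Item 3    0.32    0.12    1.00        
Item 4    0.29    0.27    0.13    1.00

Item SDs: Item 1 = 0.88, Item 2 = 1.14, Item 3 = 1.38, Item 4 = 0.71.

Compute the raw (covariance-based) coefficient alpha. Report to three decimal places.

Σσ²ᵢ = 0.88² + 1.14² + 1.38² + 0.71² = 4.4825
Covariances σ_ij = r_ij · s_i · s_j:
  σ(Item 1,Item 2) = 0.26 × 0.88 × 1.14 = 0.2608
  σ(Item 1,Item 3) = 0.32 × 0.88 × 1.38 = 0.3886
  σ(Item 1,Item 4) = 0.29 × 0.88 × 0.71 = 0.1812
  σ(Item 2,Item 3) = 0.12 × 1.14 × 1.38 = 0.1888
  σ(Item 2,Item 4) = 0.27 × 1.14 × 0.71 = 0.2185
  σ(Item 3,Item 4) = 0.13 × 1.38 × 0.71 = 0.1274
σ²_T = Σσ²ᵢ + 2·Σσ_ij = 4.4825 + 2 × 1.3653 = 7.2131
α = (4/3)·(1 − 4.4825/7.2131) = 0.505

α = 0.505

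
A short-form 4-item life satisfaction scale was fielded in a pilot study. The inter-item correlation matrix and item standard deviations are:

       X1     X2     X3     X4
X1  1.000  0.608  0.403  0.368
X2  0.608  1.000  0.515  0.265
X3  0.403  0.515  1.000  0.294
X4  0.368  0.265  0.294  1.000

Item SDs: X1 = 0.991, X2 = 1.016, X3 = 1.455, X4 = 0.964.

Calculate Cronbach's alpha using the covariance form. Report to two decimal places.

α = 0.72

Σσ²ᵢ = 0.991² + 1.016² + 1.455² + 0.964² = 5.0607
Covariances σ_ij = r_ij · s_i · s_j:
  σ(X1,X2) = 0.608 × 0.991 × 1.016 = 0.6122
  σ(X1,X3) = 0.403 × 0.991 × 1.455 = 0.5811
  σ(X1,X4) = 0.368 × 0.991 × 0.964 = 0.3516
  σ(X2,X3) = 0.515 × 1.016 × 1.455 = 0.7613
  σ(X2,X4) = 0.265 × 1.016 × 0.964 = 0.2595
  σ(X3,X4) = 0.294 × 1.455 × 0.964 = 0.4124
σ²_T = Σσ²ᵢ + 2·Σσ_ij = 5.0607 + 2 × 2.9781 = 11.0169
α = (4/3)·(1 − 5.0607/11.0169) = 0.72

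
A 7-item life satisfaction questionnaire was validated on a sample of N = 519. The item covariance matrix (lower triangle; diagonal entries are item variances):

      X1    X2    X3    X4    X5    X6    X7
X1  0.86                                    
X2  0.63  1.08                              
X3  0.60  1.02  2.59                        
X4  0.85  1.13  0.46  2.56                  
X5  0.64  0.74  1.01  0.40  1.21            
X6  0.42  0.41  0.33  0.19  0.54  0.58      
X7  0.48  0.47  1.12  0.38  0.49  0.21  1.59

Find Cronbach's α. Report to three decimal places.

ΣVar(i) = 0.86 + 1.08 + 2.59 + 2.56 + 1.21 + 0.58 + 1.59 = 10.47
Σ_{i<j} σ_ij = 12.52
total variance = 10.47 + 2 × 12.52 = 35.51
α = (k/(k−1))·(1 − ΣVar(i)/total variance) = (7/6)·(1 − 10.47/35.51) = 0.823

α = 0.823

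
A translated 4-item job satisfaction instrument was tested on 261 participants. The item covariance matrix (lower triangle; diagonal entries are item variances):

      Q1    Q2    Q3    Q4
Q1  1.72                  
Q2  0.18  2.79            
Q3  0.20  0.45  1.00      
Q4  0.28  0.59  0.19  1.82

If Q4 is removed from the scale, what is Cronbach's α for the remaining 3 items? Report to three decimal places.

Remaining items: Q1, Q2, Q3 (k = 3).
ΣVar(i) = 1.72 + 2.79 + 1.00 = 5.51
σ²_T = 5.51 + 2 × 0.83 = 7.17
α (item deleted) = (3/2)·(1 − 5.51/7.17) = 0.347

Cronbach's α = 0.347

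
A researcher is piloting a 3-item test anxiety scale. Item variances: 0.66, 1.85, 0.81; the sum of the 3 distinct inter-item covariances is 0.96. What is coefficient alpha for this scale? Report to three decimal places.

sum of item variances = 0.66 + 1.85 + 0.81 = 3.32
Sum of distinct covariances = 0.96
σ²_T = sum of item variances + 2·Σcov = 3.32 + 2 × 0.96 = 5.24
α = (3/2)·(1 − 3.32/5.24) = 0.550

coefficient alpha = 0.550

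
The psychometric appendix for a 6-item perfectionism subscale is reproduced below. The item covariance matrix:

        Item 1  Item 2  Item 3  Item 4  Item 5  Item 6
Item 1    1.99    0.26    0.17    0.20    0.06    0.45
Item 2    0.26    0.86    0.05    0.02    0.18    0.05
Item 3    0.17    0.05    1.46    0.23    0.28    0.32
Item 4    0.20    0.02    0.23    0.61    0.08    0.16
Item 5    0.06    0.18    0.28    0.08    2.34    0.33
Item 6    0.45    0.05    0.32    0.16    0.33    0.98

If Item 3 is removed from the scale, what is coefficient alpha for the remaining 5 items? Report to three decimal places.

coefficient alpha = 0.432

Remaining items: Item 1, Item 2, Item 4, Item 5, Item 6 (k = 5).
ΣVar(i) = 1.99 + 0.86 + 0.61 + 2.34 + 0.98 = 6.78
σ²_T = 6.78 + 2 × 1.79 = 10.36
α (item deleted) = (5/4)·(1 − 6.78/10.36) = 0.432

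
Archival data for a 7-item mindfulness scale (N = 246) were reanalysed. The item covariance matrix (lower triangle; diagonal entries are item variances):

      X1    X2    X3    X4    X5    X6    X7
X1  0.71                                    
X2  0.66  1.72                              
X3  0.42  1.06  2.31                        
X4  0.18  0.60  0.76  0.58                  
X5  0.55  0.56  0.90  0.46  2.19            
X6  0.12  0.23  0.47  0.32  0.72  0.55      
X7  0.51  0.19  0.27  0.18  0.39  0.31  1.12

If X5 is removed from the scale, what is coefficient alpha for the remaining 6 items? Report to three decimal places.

α = 0.771

Remaining items: X1, X2, X3, X4, X6, X7 (k = 6).
Σσᵢ² = 0.71 + 1.72 + 2.31 + 0.58 + 0.55 + 1.12 = 6.99
total variance = 6.99 + 2 × 6.28 = 19.55
α (item deleted) = (6/5)·(1 − 6.99/19.55) = 0.771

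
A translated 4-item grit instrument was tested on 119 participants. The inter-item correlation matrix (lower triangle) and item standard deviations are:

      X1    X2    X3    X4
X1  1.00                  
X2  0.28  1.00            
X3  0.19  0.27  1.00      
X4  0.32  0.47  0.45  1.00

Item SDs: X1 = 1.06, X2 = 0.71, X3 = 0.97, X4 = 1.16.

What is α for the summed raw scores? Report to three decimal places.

α = 0.653

Σσ²ᵢ = 1.06² + 0.71² + 0.97² + 1.16² = 3.9142
Covariances σ_ij = r_ij · s_i · s_j:
  σ(X1,X2) = 0.28 × 1.06 × 0.71 = 0.2107
  σ(X1,X3) = 0.19 × 1.06 × 0.97 = 0.1954
  σ(X1,X4) = 0.32 × 1.06 × 1.16 = 0.3935
  σ(X2,X3) = 0.27 × 0.71 × 0.97 = 0.1859
  σ(X2,X4) = 0.47 × 0.71 × 1.16 = 0.3871
  σ(X3,X4) = 0.45 × 0.97 × 1.16 = 0.5063
σ²_T = Σσ²ᵢ + 2·Σσ_ij = 3.9142 + 2 × 1.8789 = 7.6720
α = (4/3)·(1 − 3.9142/7.6720) = 0.653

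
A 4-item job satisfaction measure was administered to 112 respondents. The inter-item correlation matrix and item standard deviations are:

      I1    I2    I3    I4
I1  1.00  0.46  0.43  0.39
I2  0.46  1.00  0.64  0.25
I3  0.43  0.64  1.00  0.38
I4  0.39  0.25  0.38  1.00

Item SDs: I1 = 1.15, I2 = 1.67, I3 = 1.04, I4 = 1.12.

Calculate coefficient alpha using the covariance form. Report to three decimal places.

Σσ²ᵢ = 1.15² + 1.67² + 1.04² + 1.12² = 6.4474
Covariances σ_ij = r_ij · s_i · s_j:
  σ(I1,I2) = 0.46 × 1.15 × 1.67 = 0.8834
  σ(I1,I3) = 0.43 × 1.15 × 1.04 = 0.5143
  σ(I1,I4) = 0.39 × 1.15 × 1.12 = 0.5023
  σ(I2,I3) = 0.64 × 1.67 × 1.04 = 1.1116
  σ(I2,I4) = 0.25 × 1.67 × 1.12 = 0.4676
  σ(I3,I4) = 0.38 × 1.04 × 1.12 = 0.4426
σ²_T = Σσ²ᵢ + 2·Σσ_ij = 6.4474 + 2 × 3.9218 = 14.2910
α = (4/3)·(1 − 6.4474/14.2910) = 0.732

coefficient alpha = 0.732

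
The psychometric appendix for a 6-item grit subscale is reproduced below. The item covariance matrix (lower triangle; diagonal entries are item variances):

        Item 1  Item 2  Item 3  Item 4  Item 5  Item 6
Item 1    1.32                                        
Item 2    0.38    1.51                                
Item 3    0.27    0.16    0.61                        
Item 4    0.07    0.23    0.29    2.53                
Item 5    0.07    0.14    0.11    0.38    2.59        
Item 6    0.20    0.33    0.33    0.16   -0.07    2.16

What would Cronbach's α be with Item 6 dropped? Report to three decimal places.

Cronbach's α = 0.411

Remaining items: Item 1, Item 2, Item 3, Item 4, Item 5 (k = 5).
Σσᵢ² = 1.32 + 1.51 + 0.61 + 2.53 + 2.59 = 8.56
Var(T) = 8.56 + 2 × 2.10 = 12.76
α (item deleted) = (5/4)·(1 − 8.56/12.76) = 0.411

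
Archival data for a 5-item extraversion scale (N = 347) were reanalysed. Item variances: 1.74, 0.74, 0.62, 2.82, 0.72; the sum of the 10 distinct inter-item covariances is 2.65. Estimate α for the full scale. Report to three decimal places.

α = 0.555

Σσ²ᵢ = 1.74 + 0.74 + 0.62 + 2.82 + 0.72 = 6.64
Sum of distinct covariances = 2.65
Var(T) = Σσ²ᵢ + 2·Σcov = 6.64 + 2 × 2.65 = 11.94
α = (5/4)·(1 − 6.64/11.94) = 0.555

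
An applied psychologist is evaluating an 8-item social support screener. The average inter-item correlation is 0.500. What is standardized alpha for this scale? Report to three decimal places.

Standardized α = k·r̄ / (1 + (k−1)·r̄) = 8 × 0.500 / (1 + 7 × 0.500)
  = 4.0000 / 4.5000 = 0.889

α = 0.889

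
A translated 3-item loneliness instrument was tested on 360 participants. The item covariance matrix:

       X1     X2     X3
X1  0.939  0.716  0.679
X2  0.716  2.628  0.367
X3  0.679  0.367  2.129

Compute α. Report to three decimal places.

ΣVar(i) = 0.939 + 2.628 + 2.129 = 5.696
Sum of the distinct covariances = 1.762
σ²_total = 5.696 + 2 × 1.762 = 9.220
α = (k/(k−1))·(1 − ΣVar(i)/σ²_total) = (3/2)·(1 − 5.696/9.220) = 0.573

α = 0.573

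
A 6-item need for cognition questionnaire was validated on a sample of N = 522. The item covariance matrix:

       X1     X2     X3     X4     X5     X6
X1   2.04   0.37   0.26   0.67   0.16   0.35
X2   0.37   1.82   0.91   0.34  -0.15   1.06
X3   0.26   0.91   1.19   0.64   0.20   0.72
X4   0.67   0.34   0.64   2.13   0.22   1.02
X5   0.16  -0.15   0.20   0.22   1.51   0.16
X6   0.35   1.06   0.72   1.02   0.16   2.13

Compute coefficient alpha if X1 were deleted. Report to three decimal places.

coefficient alpha = 0.673

Remaining items: X2, X3, X4, X5, X6 (k = 5).
ΣVar(i) = 1.82 + 1.19 + 2.13 + 1.51 + 2.13 = 8.78
total variance = 8.78 + 2 × 5.12 = 19.02
α (item deleted) = (5/4)·(1 − 8.78/19.02) = 0.673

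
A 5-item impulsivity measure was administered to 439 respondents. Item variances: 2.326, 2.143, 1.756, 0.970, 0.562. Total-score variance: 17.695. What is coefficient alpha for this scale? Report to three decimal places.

coefficient alpha = 0.702

ΣVar(i) = 2.326 + 2.143 + 1.756 + 0.970 + 0.562 = 7.757
α = (k/(k−1))·(1 − ΣVar(i)/total variance) = (5/4)·(1 − 7.757/17.695) = 0.702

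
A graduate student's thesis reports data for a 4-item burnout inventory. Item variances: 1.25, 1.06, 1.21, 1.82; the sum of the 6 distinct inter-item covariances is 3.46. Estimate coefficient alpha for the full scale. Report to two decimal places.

coefficient alpha = 0.75

sum of item variances = 1.25 + 1.06 + 1.21 + 1.82 = 5.34
Sum of distinct covariances = 3.46
σ²_T = sum of item variances + 2·Σcov = 5.34 + 2 × 3.46 = 12.26
α = (4/3)·(1 − 5.34/12.26) = 0.75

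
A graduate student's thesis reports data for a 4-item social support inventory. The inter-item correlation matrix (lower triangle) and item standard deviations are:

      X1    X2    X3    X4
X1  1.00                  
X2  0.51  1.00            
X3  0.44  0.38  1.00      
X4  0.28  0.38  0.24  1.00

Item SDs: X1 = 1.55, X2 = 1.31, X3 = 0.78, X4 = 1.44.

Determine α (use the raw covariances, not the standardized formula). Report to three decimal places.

α = 0.683

Σσ²ᵢ = 1.55² + 1.31² + 0.78² + 1.44² = 6.8006
Covariances σ_ij = r_ij · s_i · s_j:
  σ(X1,X2) = 0.51 × 1.55 × 1.31 = 1.0356
  σ(X1,X3) = 0.44 × 1.55 × 0.78 = 0.5320
  σ(X1,X4) = 0.28 × 1.55 × 1.44 = 0.6250
  σ(X2,X3) = 0.38 × 1.31 × 0.78 = 0.3883
  σ(X2,X4) = 0.38 × 1.31 × 1.44 = 0.7168
  σ(X3,X4) = 0.24 × 0.78 × 1.44 = 0.2696
σ²_T = Σσ²ᵢ + 2·Σσ_ij = 6.8006 + 2 × 3.5673 = 13.9352
α = (4/3)·(1 − 6.8006/13.9352) = 0.683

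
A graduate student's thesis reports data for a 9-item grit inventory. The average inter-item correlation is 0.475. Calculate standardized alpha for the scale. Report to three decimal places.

α = 0.891

Standardized α = k·r̄ / (1 + (k−1)·r̄) = 9 × 0.475 / (1 + 8 × 0.475)
  = 4.2750 / 4.8000 = 0.891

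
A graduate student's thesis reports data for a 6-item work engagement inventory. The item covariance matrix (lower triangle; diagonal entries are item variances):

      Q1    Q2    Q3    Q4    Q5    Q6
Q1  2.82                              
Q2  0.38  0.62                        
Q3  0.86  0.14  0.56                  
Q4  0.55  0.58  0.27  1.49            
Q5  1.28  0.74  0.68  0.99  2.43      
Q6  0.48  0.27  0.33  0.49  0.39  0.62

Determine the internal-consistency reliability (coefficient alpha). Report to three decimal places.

α = 0.797

Σσᵢ² = 2.82 + 0.62 + 0.56 + 1.49 + 2.43 + 0.62 = 8.54
Sum of the distinct covariances = 8.43
Var(T) = 8.54 + 2 × 8.43 = 25.40
α = (k/(k−1))·(1 − Σσᵢ²/Var(T)) = (6/5)·(1 − 8.54/25.40) = 0.797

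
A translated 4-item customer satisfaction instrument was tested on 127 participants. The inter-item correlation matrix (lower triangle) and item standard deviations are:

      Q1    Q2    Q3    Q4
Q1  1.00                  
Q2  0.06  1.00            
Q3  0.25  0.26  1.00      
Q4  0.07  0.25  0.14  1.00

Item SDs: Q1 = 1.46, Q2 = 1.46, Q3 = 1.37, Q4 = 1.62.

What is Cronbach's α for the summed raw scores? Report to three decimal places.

Σσ²ᵢ = 1.46² + 1.46² + 1.37² + 1.62² = 8.7645
Covariances σ_ij = r_ij · s_i · s_j:
  σ(Q1,Q2) = 0.06 × 1.46 × 1.46 = 0.1279
  σ(Q1,Q3) = 0.25 × 1.46 × 1.37 = 0.5000
  σ(Q1,Q4) = 0.07 × 1.46 × 1.62 = 0.1656
  σ(Q2,Q3) = 0.26 × 1.46 × 1.37 = 0.5201
  σ(Q2,Q4) = 0.25 × 1.46 × 1.62 = 0.5913
  σ(Q3,Q4) = 0.14 × 1.37 × 1.62 = 0.3107
σ²_T = Σσ²ᵢ + 2·Σσ_ij = 8.7645 + 2 × 2.2156 = 13.1957
α = (4/3)·(1 − 8.7645/13.1957) = 0.448

Cronbach's α = 0.448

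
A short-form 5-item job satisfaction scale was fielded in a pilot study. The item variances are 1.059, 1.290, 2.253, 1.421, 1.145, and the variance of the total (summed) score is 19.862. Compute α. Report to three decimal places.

Σσᵢ² = 1.059 + 1.290 + 2.253 + 1.421 + 1.145 = 7.168
α = (k/(k−1))·(1 − Σσᵢ²/σ²_T) = (5/4)·(1 − 7.168/19.862) = 0.799

α = 0.799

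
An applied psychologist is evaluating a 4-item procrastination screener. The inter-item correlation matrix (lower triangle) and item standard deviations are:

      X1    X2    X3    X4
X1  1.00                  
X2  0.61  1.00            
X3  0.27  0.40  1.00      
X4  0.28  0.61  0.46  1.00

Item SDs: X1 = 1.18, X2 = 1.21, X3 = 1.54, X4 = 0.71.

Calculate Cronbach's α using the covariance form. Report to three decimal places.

Cronbach's α = 0.720

Σσ²ᵢ = 1.18² + 1.21² + 1.54² + 0.71² = 5.7322
Covariances σ_ij = r_ij · s_i · s_j:
  σ(X1,X2) = 0.61 × 1.18 × 1.21 = 0.8710
  σ(X1,X3) = 0.27 × 1.18 × 1.54 = 0.4906
  σ(X1,X4) = 0.28 × 1.18 × 0.71 = 0.2346
  σ(X2,X3) = 0.40 × 1.21 × 1.54 = 0.7454
  σ(X2,X4) = 0.61 × 1.21 × 0.71 = 0.5241
  σ(X3,X4) = 0.46 × 1.54 × 0.71 = 0.5030
σ²_T = Σσ²ᵢ + 2·Σσ_ij = 5.7322 + 2 × 3.3687 = 12.4696
α = (4/3)·(1 − 5.7322/12.4696) = 0.720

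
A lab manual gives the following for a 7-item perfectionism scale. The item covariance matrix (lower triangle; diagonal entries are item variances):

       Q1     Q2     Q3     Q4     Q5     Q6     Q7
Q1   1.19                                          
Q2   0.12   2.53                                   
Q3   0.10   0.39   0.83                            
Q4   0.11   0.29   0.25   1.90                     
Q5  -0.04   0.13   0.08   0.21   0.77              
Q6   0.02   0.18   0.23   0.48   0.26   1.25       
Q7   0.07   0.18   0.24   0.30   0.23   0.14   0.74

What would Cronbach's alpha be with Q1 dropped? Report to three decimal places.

Remaining items: Q2, Q3, Q4, Q5, Q6, Q7 (k = 6).
sum of item variances = 2.53 + 0.83 + 1.90 + 0.77 + 1.25 + 0.74 = 8.02
σ²_total = 8.02 + 2 × 3.59 = 15.20
α (item deleted) = (6/5)·(1 − 8.02/15.20) = 0.567

Cronbach's alpha = 0.567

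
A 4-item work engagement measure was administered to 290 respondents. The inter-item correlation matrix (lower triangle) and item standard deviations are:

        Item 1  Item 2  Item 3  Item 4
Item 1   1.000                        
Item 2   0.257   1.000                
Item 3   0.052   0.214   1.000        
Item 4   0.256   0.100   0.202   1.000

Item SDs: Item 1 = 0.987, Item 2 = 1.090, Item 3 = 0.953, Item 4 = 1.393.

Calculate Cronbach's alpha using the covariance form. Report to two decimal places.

α = 0.46

Σσ²ᵢ = 0.987² + 1.090² + 0.953² + 1.393² = 5.0109
Covariances σ_ij = r_ij · s_i · s_j:
  σ(Item 1,Item 2) = 0.257 × 0.987 × 1.090 = 0.2765
  σ(Item 1,Item 3) = 0.052 × 0.987 × 0.953 = 0.0489
  σ(Item 1,Item 4) = 0.256 × 0.987 × 1.393 = 0.3520
  σ(Item 2,Item 3) = 0.214 × 1.090 × 0.953 = 0.2223
  σ(Item 2,Item 4) = 0.100 × 1.090 × 1.393 = 0.1518
  σ(Item 3,Item 4) = 0.202 × 0.953 × 1.393 = 0.2682
σ²_T = Σσ²ᵢ + 2·Σσ_ij = 5.0109 + 2 × 1.3197 = 7.6503
α = (4/3)·(1 − 5.0109/7.6503) = 0.46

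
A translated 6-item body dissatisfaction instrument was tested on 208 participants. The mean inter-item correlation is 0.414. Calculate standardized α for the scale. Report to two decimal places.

standardized α = 0.81

Standardized α = k·r̄ / (1 + (k−1)·r̄) = 6 × 0.414 / (1 + 5 × 0.414)
  = 2.4840 / 3.0700 = 0.81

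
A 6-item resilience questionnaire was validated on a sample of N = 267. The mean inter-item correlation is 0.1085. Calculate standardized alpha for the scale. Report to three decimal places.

Standardized α = k·r̄ / (1 + (k−1)·r̄) = 6 × 0.1085 / (1 + 5 × 0.1085)
  = 0.6510 / 1.5425 = 0.422

standardized alpha = 0.422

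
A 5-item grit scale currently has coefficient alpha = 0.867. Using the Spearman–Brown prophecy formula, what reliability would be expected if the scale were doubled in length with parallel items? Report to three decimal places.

predicted reliability = 0.929

Length factor m = 2
α' = m·α / (1 + (m−1)·α)
   = 2 × 0.867 / (1 + (2 − 1) × 0.867)
   = 1.7340 / 1.8670 = 0.929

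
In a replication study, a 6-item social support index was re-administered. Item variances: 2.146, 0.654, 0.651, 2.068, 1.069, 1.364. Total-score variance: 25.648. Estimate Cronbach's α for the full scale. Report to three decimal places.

α = 0.828

ΣVar(i) = 2.146 + 0.654 + 0.651 + 2.068 + 1.069 + 1.364 = 7.952
α = (k/(k−1))·(1 − ΣVar(i)/Var(T)) = (6/5)·(1 − 7.952/25.648) = 0.828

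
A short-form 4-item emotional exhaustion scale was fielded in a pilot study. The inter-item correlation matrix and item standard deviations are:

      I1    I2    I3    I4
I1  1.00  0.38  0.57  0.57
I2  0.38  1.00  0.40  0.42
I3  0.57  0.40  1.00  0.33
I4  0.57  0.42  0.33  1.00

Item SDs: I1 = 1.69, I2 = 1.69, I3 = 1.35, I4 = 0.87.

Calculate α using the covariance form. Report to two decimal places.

α = 0.74

Σσ²ᵢ = 1.69² + 1.69² + 1.35² + 0.87² = 8.2916
Covariances σ_ij = r_ij · s_i · s_j:
  σ(I1,I2) = 0.38 × 1.69 × 1.69 = 1.0853
  σ(I1,I3) = 0.57 × 1.69 × 1.35 = 1.3005
  σ(I1,I4) = 0.57 × 1.69 × 0.87 = 0.8381
  σ(I2,I3) = 0.40 × 1.69 × 1.35 = 0.9126
  σ(I2,I4) = 0.42 × 1.69 × 0.87 = 0.6175
  σ(I3,I4) = 0.33 × 1.35 × 0.87 = 0.3876
σ²_T = Σσ²ᵢ + 2·Σσ_ij = 8.2916 + 2 × 5.1416 = 18.5748
α = (4/3)·(1 − 8.2916/18.5748) = 0.74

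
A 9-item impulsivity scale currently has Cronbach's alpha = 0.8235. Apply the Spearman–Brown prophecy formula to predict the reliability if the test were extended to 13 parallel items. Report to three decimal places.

Length factor m = 13/9 = 1.4444
α' = m·α / (1 + (m−1)·α)
   = 13/9 × 0.8235 / (1 + (13/9 − 1) × 0.8235)
   = 1.1895 / 1.3660 = 0.871

predicted reliability = 0.871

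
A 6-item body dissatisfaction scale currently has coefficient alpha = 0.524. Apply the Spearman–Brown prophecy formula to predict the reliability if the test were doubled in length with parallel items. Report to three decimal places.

predicted reliability = 0.688

Length factor m = 2
α' = m·α / (1 + (m−1)·α)
   = 2 × 0.524 / (1 + (2 − 1) × 0.524)
   = 1.0480 / 1.5240 = 0.688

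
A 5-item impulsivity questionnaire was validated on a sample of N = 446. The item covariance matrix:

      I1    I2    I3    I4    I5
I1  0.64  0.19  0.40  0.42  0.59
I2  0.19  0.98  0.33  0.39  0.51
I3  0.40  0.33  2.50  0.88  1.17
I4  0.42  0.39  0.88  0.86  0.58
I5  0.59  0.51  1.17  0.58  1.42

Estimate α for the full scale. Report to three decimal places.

ΣVar(i) = 0.64 + 0.98 + 2.50 + 0.86 + 1.42 = 6.40
Sum of off-diagonal covariances = 5.46
σ²_total = 6.40 + 2 × 5.46 = 17.32
α = (k/(k−1))·(1 − ΣVar(i)/σ²_total) = (5/4)·(1 − 6.40/17.32) = 0.788

α = 0.788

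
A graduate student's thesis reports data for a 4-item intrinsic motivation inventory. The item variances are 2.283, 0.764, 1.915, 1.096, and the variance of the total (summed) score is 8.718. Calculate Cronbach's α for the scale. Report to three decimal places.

Σσᵢ² = 2.283 + 0.764 + 1.915 + 1.096 = 6.058
α = (k/(k−1))·(1 − Σσᵢ²/Var(T)) = (4/3)·(1 − 6.058/8.718) = 0.407

Cronbach's α = 0.407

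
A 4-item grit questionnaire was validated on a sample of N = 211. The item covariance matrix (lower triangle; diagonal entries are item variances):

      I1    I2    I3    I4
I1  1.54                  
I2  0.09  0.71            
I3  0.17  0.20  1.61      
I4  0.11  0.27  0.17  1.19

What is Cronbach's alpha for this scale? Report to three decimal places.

Σσ²ᵢ = 1.54 + 0.71 + 1.61 + 1.19 = 5.05
Sum of the distinct covariances = 1.01
σ²_total = 5.05 + 2 × 1.01 = 7.07
α = (k/(k−1))·(1 − Σσ²ᵢ/σ²_total) = (4/3)·(1 − 5.05/7.07) = 0.381

α = 0.381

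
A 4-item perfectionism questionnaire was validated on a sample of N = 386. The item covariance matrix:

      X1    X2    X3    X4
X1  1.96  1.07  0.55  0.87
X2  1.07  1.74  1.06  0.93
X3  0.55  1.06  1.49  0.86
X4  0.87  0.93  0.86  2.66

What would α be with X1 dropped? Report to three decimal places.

α = 0.738

Remaining items: X2, X3, X4 (k = 3).
Σσ²ᵢ = 1.74 + 1.49 + 2.66 = 5.89
σ²_T = 5.89 + 2 × 2.85 = 11.59
α (item deleted) = (3/2)·(1 − 5.89/11.59) = 0.738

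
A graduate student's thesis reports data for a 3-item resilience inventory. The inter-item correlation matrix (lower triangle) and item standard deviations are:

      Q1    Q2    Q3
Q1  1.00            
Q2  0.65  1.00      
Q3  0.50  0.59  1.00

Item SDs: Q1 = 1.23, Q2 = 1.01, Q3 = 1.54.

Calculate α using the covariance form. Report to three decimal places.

Σσ²ᵢ = 1.23² + 1.01² + 1.54² = 4.9046
Covariances σ_ij = r_ij · s_i · s_j:
  σ(Q1,Q2) = 0.65 × 1.23 × 1.01 = 0.8075
  σ(Q1,Q3) = 0.50 × 1.23 × 1.54 = 0.9471
  σ(Q2,Q3) = 0.59 × 1.01 × 1.54 = 0.9177
σ²_T = Σσ²ᵢ + 2·Σσ_ij = 4.9046 + 2 × 2.6723 = 10.2492
α = (3/2)·(1 − 4.9046/10.2492) = 0.782

α = 0.782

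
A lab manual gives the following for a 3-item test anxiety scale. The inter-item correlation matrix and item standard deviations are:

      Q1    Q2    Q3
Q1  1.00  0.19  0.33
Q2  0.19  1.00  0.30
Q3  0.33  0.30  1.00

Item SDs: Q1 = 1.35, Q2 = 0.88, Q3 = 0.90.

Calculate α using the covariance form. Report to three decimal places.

Σσ²ᵢ = 1.35² + 0.88² + 0.90² = 3.4069
Covariances σ_ij = r_ij · s_i · s_j:
  σ(Q1,Q2) = 0.19 × 1.35 × 0.88 = 0.2257
  σ(Q1,Q3) = 0.33 × 1.35 × 0.90 = 0.4010
  σ(Q2,Q3) = 0.30 × 0.88 × 0.90 = 0.2376
σ²_T = Σσ²ᵢ + 2·Σσ_ij = 3.4069 + 2 × 0.8643 = 5.1355
α = (3/2)·(1 − 3.4069/5.1355) = 0.505

α = 0.505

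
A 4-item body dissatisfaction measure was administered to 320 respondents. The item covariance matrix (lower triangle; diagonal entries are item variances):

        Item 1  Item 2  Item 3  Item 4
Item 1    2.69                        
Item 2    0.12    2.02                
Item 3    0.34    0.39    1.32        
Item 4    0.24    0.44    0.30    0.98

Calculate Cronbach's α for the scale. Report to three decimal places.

ΣVar(i) = 2.69 + 2.02 + 1.32 + 0.98 = 7.01
Σ_{i<j} σ_ij = 1.83
σ²_T = 7.01 + 2 × 1.83 = 10.67
α = (k/(k−1))·(1 − ΣVar(i)/σ²_T) = (4/3)·(1 − 7.01/10.67) = 0.457

Cronbach's α = 0.457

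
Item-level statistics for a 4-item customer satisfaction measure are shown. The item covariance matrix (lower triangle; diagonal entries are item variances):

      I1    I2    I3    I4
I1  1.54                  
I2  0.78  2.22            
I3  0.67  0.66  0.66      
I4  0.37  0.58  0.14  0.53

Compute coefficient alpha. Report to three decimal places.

coefficient alpha = 0.752

ΣVar(i) = 1.54 + 2.22 + 0.66 + 0.53 = 4.95
Sum of off-diagonal covariances = 3.20
σ²_T = 4.95 + 2 × 3.20 = 11.35
α = (k/(k−1))·(1 − ΣVar(i)/σ²_T) = (4/3)·(1 − 4.95/11.35) = 0.752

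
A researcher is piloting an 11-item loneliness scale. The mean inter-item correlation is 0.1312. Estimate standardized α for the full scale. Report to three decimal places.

Standardized α = k·r̄ / (1 + (k−1)·r̄) = 11 × 0.1312 / (1 + 10 × 0.1312)
  = 1.4432 / 2.3120 = 0.624

standardized α = 0.624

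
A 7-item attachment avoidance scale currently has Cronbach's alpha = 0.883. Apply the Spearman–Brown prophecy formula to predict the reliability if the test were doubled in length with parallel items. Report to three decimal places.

predicted reliability = 0.938

Length factor m = 2
α' = m·α / (1 + (m−1)·α)
   = 2 × 0.883 / (1 + (2 − 1) × 0.883)
   = 1.7660 / 1.8830 = 0.938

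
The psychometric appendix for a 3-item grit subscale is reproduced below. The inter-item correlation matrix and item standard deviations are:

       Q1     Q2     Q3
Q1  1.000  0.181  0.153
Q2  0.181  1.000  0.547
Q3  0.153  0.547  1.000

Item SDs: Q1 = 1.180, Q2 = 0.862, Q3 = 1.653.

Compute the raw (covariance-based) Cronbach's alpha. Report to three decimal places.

α = 0.512

Σσ²ᵢ = 1.180² + 0.862² + 1.653² = 4.8679
Covariances σ_ij = r_ij · s_i · s_j:
  σ(Q1,Q2) = 0.181 × 1.180 × 0.862 = 0.1841
  σ(Q1,Q3) = 0.153 × 1.180 × 1.653 = 0.2984
  σ(Q2,Q3) = 0.547 × 0.862 × 1.653 = 0.7794
σ²_T = Σσ²ᵢ + 2·Σσ_ij = 4.8679 + 2 × 1.2619 = 7.3917
α = (3/2)·(1 − 4.8679/7.3917) = 0.512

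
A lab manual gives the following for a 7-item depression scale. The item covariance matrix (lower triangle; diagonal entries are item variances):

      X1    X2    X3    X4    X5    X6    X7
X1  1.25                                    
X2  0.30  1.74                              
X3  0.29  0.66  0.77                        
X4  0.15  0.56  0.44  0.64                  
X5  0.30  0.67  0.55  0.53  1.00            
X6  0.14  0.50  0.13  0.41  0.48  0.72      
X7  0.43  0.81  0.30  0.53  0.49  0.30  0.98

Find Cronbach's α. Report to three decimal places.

ΣVar(i) = 1.25 + 1.74 + 0.77 + 0.64 + 1.00 + 0.72 + 0.98 = 7.10
Sum of off-diagonal covariances = 8.97
Var(T) = 7.10 + 2 × 8.97 = 25.04
α = (k/(k−1))·(1 − ΣVar(i)/Var(T)) = (7/6)·(1 − 7.10/25.04) = 0.836

Cronbach's α = 0.836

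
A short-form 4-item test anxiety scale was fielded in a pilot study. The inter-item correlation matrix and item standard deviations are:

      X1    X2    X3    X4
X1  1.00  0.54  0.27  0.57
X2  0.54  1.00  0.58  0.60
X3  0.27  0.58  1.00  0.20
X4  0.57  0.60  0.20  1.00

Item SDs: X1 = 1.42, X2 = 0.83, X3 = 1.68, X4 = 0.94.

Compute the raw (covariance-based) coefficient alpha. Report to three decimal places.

Σσ²ᵢ = 1.42² + 0.83² + 1.68² + 0.94² = 6.4113
Covariances σ_ij = r_ij · s_i · s_j:
  σ(X1,X2) = 0.54 × 1.42 × 0.83 = 0.6364
  σ(X1,X3) = 0.27 × 1.42 × 1.68 = 0.6441
  σ(X1,X4) = 0.57 × 1.42 × 0.94 = 0.7608
  σ(X2,X3) = 0.58 × 0.83 × 1.68 = 0.8088
  σ(X2,X4) = 0.60 × 0.83 × 0.94 = 0.4681
  σ(X3,X4) = 0.20 × 1.68 × 0.94 = 0.3158
σ²_T = Σσ²ᵢ + 2·Σσ_ij = 6.4113 + 2 × 3.6340 = 13.6793
α = (4/3)·(1 − 6.4113/13.6793) = 0.708

coefficient alpha = 0.708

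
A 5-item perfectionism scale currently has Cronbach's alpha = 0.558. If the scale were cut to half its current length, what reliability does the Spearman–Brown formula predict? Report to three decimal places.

Length factor m = 1/2
α' = m·α / (1 − (1−m)·α)
   = 1/2 × 0.558 / (1 − (1 − 1/2) × 0.558)
   = 0.2790 / 0.7210 = 0.387

predicted reliability = 0.387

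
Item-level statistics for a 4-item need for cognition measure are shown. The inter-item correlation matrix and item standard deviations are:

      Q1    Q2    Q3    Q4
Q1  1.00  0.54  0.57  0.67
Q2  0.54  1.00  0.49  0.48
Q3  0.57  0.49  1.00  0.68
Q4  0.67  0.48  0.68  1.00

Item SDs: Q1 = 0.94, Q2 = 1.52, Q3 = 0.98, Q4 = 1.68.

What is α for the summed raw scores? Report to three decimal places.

α = 0.812

Σσ²ᵢ = 0.94² + 1.52² + 0.98² + 1.68² = 6.9768
Covariances σ_ij = r_ij · s_i · s_j:
  σ(Q1,Q2) = 0.54 × 0.94 × 1.52 = 0.7716
  σ(Q1,Q3) = 0.57 × 0.94 × 0.98 = 0.5251
  σ(Q1,Q4) = 0.67 × 0.94 × 1.68 = 1.0581
  σ(Q2,Q3) = 0.49 × 1.52 × 0.98 = 0.7299
  σ(Q2,Q4) = 0.48 × 1.52 × 1.68 = 1.2257
  σ(Q3,Q4) = 0.68 × 0.98 × 1.68 = 1.1196
σ²_T = Σσ²ᵢ + 2·Σσ_ij = 6.9768 + 2 × 5.4300 = 17.8368
α = (4/3)·(1 − 6.9768/17.8368) = 0.812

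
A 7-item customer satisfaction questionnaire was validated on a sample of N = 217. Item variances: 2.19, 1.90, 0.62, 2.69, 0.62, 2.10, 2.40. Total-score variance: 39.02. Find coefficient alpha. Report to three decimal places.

α = 0.792

ΣVar(i) = 2.19 + 1.90 + 0.62 + 2.69 + 0.62 + 2.10 + 2.40 = 12.52
α = (k/(k−1))·(1 − ΣVar(i)/Var(T)) = (7/6)·(1 − 12.52/39.02) = 0.792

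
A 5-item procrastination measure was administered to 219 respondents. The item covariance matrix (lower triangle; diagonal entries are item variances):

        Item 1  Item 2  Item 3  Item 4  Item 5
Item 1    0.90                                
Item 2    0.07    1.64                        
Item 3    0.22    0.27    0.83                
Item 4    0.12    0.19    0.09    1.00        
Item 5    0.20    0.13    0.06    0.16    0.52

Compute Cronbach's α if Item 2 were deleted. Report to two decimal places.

α = 0.46

Remaining items: Item 1, Item 3, Item 4, Item 5 (k = 4).
Σσ²ᵢ = 0.90 + 0.83 + 1.00 + 0.52 = 3.25
Var(T) = 3.25 + 2 × 0.85 = 4.95
α (item deleted) = (4/3)·(1 − 3.25/4.95) = 0.46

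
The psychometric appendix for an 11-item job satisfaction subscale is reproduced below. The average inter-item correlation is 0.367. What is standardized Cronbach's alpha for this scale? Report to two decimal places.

Standardized α = k·r̄ / (1 + (k−1)·r̄) = 11 × 0.367 / (1 + 10 × 0.367)
  = 4.0370 / 4.6700 = 0.86

α = 0.86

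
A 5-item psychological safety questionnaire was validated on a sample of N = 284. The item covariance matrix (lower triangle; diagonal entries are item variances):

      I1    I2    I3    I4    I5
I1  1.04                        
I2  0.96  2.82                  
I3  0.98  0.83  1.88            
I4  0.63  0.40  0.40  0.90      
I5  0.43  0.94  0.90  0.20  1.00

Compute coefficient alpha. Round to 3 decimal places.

coefficient alpha = 0.795

Σσ²ᵢ = 1.04 + 2.82 + 1.88 + 0.90 + 1.00 = 7.64
Sum of the distinct covariances = 6.67
total variance = 7.64 + 2 × 6.67 = 20.98
α = (k/(k−1))·(1 − Σσ²ᵢ/total variance) = (5/4)·(1 − 7.64/20.98) = 0.795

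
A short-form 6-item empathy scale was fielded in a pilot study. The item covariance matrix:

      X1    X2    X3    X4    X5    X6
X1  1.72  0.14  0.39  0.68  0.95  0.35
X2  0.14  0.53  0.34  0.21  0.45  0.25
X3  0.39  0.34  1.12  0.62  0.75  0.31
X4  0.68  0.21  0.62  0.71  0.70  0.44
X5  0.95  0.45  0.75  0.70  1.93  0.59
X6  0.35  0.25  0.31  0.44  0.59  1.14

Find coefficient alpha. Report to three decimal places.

coefficient alpha = 0.801

ΣVar(i) = 1.72 + 0.53 + 1.12 + 0.71 + 1.93 + 1.14 = 7.15
Sum of off-diagonal covariances = 7.17
σ²_T = 7.15 + 2 × 7.17 = 21.49
α = (k/(k−1))·(1 − ΣVar(i)/σ²_T) = (6/5)·(1 − 7.15/21.49) = 0.801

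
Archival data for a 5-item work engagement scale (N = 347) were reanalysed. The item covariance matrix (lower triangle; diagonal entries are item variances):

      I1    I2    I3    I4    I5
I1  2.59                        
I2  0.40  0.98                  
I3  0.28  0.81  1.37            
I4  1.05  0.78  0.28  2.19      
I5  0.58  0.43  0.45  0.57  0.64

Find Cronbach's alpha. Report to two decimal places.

Σσᵢ² = 2.59 + 0.98 + 1.37 + 2.19 + 0.64 = 7.77
Σ_{i<j} σ_ij = 5.63
total variance = 7.77 + 2 × 5.63 = 19.03
α = (k/(k−1))·(1 − Σσᵢ²/total variance) = (5/4)·(1 − 7.77/19.03) = 0.74

α = 0.74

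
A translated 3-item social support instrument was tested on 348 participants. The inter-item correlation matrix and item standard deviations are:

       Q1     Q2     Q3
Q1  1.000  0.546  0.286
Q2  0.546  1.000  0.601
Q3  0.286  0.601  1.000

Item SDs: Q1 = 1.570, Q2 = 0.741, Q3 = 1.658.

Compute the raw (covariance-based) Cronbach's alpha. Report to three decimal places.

Σσ²ᵢ = 1.570² + 0.741² + 1.658² = 5.7629
Covariances σ_ij = r_ij · s_i · s_j:
  σ(Q1,Q2) = 0.546 × 1.570 × 0.741 = 0.6352
  σ(Q1,Q3) = 0.286 × 1.570 × 1.658 = 0.7445
  σ(Q2,Q3) = 0.601 × 0.741 × 1.658 = 0.7384
σ²_T = Σσ²ᵢ + 2·Σσ_ij = 5.7629 + 2 × 2.1181 = 9.9991
α = (3/2)·(1 − 5.7629/9.9991) = 0.635

α = 0.635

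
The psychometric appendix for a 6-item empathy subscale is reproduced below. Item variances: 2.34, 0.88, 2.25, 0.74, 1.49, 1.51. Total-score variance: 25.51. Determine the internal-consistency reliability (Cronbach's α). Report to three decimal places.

Σσ²ᵢ = 2.34 + 0.88 + 2.25 + 0.74 + 1.49 + 1.51 = 9.21
α = (k/(k−1))·(1 − Σσ²ᵢ/total variance) = (6/5)·(1 − 9.21/25.51) = 0.767

Cronbach's α = 0.767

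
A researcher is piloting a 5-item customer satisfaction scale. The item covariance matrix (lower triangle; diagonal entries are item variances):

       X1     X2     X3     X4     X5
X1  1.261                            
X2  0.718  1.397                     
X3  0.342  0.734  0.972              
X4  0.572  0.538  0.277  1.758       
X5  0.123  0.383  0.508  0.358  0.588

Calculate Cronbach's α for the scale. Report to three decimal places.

Σσᵢ² = 1.261 + 1.397 + 0.972 + 1.758 + 0.588 = 5.976
Sum of off-diagonal covariances = 4.553
total variance = 5.976 + 2 × 4.553 = 15.082
α = (k/(k−1))·(1 − Σσᵢ²/total variance) = (5/4)·(1 − 5.976/15.082) = 0.755

Cronbach's α = 0.755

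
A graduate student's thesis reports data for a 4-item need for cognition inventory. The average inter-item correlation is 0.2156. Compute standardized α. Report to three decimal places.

Standardized α = k·r̄ / (1 + (k−1)·r̄) = 4 × 0.2156 / (1 + 3 × 0.2156)
  = 0.8624 / 1.6468 = 0.524

standardized α = 0.524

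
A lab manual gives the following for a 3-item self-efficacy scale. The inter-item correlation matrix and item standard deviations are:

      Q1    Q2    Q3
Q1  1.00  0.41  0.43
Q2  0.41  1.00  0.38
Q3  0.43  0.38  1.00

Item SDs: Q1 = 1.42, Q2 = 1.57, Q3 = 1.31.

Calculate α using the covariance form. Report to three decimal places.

Σσ²ᵢ = 1.42² + 1.57² + 1.31² = 6.1974
Covariances σ_ij = r_ij · s_i · s_j:
  σ(Q1,Q2) = 0.41 × 1.42 × 1.57 = 0.9141
  σ(Q1,Q3) = 0.43 × 1.42 × 1.31 = 0.7999
  σ(Q2,Q3) = 0.38 × 1.57 × 1.31 = 0.7815
σ²_T = Σσ²ᵢ + 2·Σσ_ij = 6.1974 + 2 × 2.4955 = 11.1884
α = (3/2)·(1 − 6.1974/11.1884) = 0.669

α = 0.669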